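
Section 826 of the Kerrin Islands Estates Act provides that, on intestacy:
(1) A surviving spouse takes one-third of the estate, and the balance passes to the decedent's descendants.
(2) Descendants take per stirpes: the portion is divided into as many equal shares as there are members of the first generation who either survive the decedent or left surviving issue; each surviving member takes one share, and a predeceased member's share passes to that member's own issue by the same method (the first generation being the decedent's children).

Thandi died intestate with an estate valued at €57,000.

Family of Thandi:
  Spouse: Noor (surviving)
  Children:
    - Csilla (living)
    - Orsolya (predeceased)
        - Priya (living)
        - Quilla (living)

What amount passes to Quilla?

Quilla receives €9,500.

Noor takes one-third of €57,000 = €19,000. The remaining €38,000 passes to the descendants.
The descendants' portion (€38,000) is divided into 2 shares of €19,000: Csilla takes €19,000; Orsolya's €19,000 share passes to Orsolya's issue.
Orsolya's share (€19,000) is divided into 2 shares of €9,500: Priya and Quilla each take €9,500.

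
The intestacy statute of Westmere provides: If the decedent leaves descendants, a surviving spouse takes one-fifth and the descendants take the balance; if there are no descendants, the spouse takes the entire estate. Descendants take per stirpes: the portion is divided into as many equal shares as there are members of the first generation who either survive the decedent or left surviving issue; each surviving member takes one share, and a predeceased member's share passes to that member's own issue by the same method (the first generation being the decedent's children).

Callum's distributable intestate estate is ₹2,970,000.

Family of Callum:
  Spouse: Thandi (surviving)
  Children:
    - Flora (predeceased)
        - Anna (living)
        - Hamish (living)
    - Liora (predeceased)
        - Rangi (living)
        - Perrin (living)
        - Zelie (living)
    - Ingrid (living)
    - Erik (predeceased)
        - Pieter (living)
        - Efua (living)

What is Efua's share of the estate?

Efua receives ₹297,000.

Thandi takes one-fifth of ₹2,970,000 = ₹594,000. The remaining ₹2,376,000 passes to the descendants.
The descendants' portion (₹2,376,000) is divided into 4 shares of ₹594,000: Ingrid takes ₹594,000; Flora's ₹594,000 share passes to Flora's issue; Liora's ₹594,000 share passes to Liora's issue; Erik's ₹594,000 share passes to Erik's issue.
Flora's share (₹594,000) is divided into 2 shares of ₹297,000: Anna and Hamish each take ₹297,000.
Liora's share (₹594,000) is divided into 3 shares of ₹198,000: Rangi, Perrin, and Zelie each take ₹198,000.
Erik's share (₹594,000) is divided into 2 shares of ₹297,000: Pieter and Efua each take ₹297,000.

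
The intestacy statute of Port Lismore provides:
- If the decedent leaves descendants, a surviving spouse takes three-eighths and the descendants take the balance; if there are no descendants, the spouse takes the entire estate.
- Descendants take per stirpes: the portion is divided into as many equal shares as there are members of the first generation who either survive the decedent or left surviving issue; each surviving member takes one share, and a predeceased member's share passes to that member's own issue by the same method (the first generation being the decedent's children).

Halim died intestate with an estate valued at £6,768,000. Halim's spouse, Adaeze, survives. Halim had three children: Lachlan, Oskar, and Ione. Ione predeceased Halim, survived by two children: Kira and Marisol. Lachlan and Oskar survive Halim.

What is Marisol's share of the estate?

Marisol receives £705,000.

Adaeze takes three-eighths of £6,768,000 = £2,538,000. The remaining £4,230,000 passes to the descendants.
The descendants' portion (£4,230,000) is divided into 3 shares of £1,410,000: Lachlan and Oskar each take £1,410,000; Ione's £1,410,000 share passes to Ione's issue.
Ione's share (£1,410,000) is divided into 2 shares of £705,000: Kira and Marisol each take £705,000.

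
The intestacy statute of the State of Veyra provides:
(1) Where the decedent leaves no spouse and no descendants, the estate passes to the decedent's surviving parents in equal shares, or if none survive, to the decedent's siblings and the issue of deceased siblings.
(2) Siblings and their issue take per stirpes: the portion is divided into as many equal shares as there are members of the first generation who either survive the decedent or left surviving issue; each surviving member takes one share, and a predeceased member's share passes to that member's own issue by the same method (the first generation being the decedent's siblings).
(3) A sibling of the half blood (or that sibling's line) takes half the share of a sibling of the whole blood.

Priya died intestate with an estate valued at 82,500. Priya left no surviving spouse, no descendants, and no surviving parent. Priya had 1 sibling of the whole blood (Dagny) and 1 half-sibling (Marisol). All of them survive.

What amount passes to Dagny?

Dagny receives 55,000.

The entire 82,500 passes to the siblings and their issue.
Counting each half-blood sibling's line as half a unit, there are 3/2 units in 82,500, so one unit is 55,000. Whole-blood lines (Dagny) take 55,000 each; half-blood lines (Marisol) take 27,500 each.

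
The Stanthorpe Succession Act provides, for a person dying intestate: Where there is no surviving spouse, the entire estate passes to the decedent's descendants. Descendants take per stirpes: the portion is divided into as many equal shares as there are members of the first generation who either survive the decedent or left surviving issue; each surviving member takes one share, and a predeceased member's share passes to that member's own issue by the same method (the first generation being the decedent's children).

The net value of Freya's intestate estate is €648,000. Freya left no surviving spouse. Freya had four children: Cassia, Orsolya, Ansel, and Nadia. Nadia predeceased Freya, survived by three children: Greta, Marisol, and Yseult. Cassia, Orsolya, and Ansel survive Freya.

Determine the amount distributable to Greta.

The entire €648,000 passes to the descendants.
That amount (€648,000) is divided into 4 shares of €162,000: Cassia, Orsolya, and Ansel each take €162,000; Nadia's €162,000 share passes to Nadia's issue.
Nadia's share (€162,000) is divided into 3 shares of €54,000: Greta, Marisol, and Yseult each take €54,000.

Greta receives €54,000.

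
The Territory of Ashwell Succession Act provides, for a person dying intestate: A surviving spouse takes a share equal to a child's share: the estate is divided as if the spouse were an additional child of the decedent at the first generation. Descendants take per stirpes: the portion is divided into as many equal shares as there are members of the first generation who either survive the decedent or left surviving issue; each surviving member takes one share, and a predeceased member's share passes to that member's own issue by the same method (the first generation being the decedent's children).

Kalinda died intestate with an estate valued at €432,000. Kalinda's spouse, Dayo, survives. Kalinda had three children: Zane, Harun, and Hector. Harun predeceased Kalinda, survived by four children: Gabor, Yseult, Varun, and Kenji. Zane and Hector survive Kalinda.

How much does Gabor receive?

Gabor receives €27,000.

The spouse counts as an additional share at the children's level, so there are 4 primary shares of €108,000. Dayo takes one such share (€108,000).
The children's combined portion (€324,000) is divided into 3 shares of €108,000: Zane and Hector each take €108,000; Harun's €108,000 share passes to Harun's issue.
Harun's share (€108,000) is divided into 4 shares of €27,000: Gabor, Yseult, Varun, and Kenji each take €27,000.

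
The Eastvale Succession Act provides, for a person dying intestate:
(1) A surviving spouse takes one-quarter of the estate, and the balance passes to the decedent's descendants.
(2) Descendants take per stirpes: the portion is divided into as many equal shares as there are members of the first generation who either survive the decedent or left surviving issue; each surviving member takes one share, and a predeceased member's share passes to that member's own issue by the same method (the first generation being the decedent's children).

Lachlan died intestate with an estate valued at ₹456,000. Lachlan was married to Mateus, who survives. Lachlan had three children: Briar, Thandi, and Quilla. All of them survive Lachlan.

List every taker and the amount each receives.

Mateus: ₹114,000; Briar: ₹114,000; Thandi: ₹114,000; Quilla: ₹114,000

Mateus takes one-quarter of ₹456,000 = ₹114,000. The remaining ₹342,000 passes to the descendants.
The descendants' portion (₹342,000) is divided into 3 shares of ₹114,000: Briar, Thandi, and Quilla each take ₹114,000.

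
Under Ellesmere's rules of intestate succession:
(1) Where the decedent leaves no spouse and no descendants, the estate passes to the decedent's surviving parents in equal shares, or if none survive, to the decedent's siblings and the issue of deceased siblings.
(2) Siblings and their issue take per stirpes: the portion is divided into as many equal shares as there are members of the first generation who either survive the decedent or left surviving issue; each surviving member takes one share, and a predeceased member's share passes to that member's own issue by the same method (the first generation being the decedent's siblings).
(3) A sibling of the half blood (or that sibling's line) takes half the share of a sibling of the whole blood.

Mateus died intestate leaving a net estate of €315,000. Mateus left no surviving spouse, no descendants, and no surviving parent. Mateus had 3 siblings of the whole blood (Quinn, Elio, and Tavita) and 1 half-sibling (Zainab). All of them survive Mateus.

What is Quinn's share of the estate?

Quinn receives €90,000.

The entire €315,000 passes to the siblings and their issue.
Counting each half-blood sibling's line as half a unit, there are 7/2 units in €315,000, so one unit is €90,000. Whole-blood lines (Quinn, Elio, and Tavita) take €90,000 each; half-blood lines (Zainab) take €45,000 each.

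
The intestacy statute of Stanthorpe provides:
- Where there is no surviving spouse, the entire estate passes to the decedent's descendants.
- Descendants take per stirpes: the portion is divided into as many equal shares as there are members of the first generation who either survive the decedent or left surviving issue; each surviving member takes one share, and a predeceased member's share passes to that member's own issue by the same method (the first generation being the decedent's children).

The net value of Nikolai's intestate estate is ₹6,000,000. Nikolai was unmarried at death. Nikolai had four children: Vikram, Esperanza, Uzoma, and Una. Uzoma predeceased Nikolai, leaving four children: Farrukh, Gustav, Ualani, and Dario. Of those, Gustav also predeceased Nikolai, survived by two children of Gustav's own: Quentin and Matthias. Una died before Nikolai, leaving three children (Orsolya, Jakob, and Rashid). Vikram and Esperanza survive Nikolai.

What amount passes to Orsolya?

Orsolya receives ₹500,000.

The entire ₹6,000,000 passes to the descendants.
That amount (₹6,000,000) is divided into 4 shares of ₹1,500,000: Vikram and Esperanza each take ₹1,500,000; Uzoma's ₹1,500,000 share passes to Uzoma's issue; Una's ₹1,500,000 share passes to Una's issue.
Uzoma's share (₹1,500,000) is divided into 4 shares of ₹375,000: Farrukh, Ualani, and Dario each take ₹375,000; Gustav's ₹375,000 share passes to Gustav's issue.
Gustav's share (₹375,000) is divided into 2 shares of ₹187,500: Quentin and Matthias each take ₹187,500.
Una's share (₹1,500,000) is divided into 3 shares of ₹500,000: Orsolya, Jakob, and Rashid each take ₹500,000.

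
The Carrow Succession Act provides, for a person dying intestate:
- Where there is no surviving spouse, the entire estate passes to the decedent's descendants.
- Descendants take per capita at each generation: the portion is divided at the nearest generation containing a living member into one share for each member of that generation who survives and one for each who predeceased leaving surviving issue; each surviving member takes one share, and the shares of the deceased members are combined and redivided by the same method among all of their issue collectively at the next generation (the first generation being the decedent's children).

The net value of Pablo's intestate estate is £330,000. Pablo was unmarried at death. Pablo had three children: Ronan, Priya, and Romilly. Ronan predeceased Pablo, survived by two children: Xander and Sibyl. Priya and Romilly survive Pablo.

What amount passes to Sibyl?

Sibyl receives £55,000.

The entire £330,000 passes to the descendants.
That amount (£330,000) is divided at the children's generation into 3 shares of £110,000. Priya and Romilly each take £110,000. The remaining share for the deceased Ronan (£110,000) is carried to the next generation.
That pool (£110,000) is divided at the grandchildren's generation equally among Xander and Sibyl: £55,000 each.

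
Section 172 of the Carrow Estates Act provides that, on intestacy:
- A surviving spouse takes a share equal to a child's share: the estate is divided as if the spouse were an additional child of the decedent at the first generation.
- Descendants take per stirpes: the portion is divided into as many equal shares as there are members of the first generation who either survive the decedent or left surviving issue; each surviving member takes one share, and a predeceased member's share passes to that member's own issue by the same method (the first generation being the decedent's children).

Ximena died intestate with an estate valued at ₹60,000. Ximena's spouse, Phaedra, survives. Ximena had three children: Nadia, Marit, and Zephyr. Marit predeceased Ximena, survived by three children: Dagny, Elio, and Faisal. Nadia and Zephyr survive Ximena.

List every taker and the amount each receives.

Phaedra: ₹15,000; Nadia: ₹15,000; Dagny: ₹5,000; Elio: ₹5,000; Faisal: ₹5,000; Zephyr: ₹15,000

The spouse counts as an additional share at the children's level, so there are 4 primary shares of ₹15,000. Phaedra takes one such share (₹15,000).
The children's combined portion (₹45,000) is divided into 3 shares of ₹15,000: Nadia and Zephyr each take ₹15,000; Marit's ₹15,000 share passes to Marit's issue.
Marit's share (₹15,000) is divided into 3 shares of ₹5,000: Dagny, Elio, and Faisal each take ₹5,000.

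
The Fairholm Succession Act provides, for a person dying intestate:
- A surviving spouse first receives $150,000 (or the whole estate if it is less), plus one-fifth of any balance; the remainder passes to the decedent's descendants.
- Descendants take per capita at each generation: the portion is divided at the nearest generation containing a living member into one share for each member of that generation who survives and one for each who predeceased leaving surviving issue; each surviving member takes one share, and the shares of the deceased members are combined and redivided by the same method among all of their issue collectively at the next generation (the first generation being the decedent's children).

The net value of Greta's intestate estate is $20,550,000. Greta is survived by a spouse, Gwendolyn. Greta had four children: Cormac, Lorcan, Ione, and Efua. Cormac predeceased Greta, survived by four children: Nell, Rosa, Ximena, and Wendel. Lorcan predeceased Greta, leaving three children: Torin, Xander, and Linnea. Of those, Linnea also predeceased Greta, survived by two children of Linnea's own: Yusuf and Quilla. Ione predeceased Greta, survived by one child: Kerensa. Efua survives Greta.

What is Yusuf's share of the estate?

Yusuf receives $765,000.

Gwendolyn first takes $150,000, leaving a balance of $20,400,000. Gwendolyn then takes one-fifth of the balance ($4,080,000), for a total of $4,230,000. The remaining $16,320,000 passes to the descendants.
The descendants' portion ($16,320,000) is divided at the children's generation into 4 shares of $4,080,000. Efua takes $4,080,000. The 3 shares of the deceased (Cormac, Lorcan, and Ione) are combined into a pool of $12,240,000.
That pool ($12,240,000) is divided at the grandchildren's generation into 8 shares of $1,530,000. Nell, Rosa, Ximena, Wendel, Torin, Xander, and Kerensa each take $1,530,000. The remaining share for the deceased Linnea ($1,530,000) is carried to the next generation.
That pool ($1,530,000) is divided at the great-grandchildren's generation equally among Yusuf and Quilla: $765,000 each.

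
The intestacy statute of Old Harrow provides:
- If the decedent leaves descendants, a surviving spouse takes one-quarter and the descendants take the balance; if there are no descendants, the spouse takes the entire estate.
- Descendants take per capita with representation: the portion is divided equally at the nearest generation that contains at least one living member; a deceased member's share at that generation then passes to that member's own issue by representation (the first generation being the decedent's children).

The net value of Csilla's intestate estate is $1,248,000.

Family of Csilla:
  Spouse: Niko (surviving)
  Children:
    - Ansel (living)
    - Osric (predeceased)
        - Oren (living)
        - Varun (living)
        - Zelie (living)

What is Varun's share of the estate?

Niko takes one-quarter of $1,248,000 = $312,000. The remaining $936,000 passes to the descendants.
The descendants' portion ($936,000) is divided into 2 shares of $468,000: Ansel takes $468,000; Osric's $468,000 share passes to Osric's issue.
Osric's share ($468,000) is divided into 3 shares of $156,000: Oren, Varun, and Zelie each take $156,000.

Varun receives $156,000.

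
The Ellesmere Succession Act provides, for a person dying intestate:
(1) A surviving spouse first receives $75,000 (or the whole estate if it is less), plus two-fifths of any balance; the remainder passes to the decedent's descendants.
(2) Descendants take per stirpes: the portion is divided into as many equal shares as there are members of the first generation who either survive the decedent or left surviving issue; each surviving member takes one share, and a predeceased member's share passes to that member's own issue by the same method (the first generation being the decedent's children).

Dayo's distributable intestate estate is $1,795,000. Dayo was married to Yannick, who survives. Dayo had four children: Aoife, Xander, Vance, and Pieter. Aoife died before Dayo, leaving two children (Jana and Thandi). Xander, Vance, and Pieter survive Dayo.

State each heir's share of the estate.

Yannick first takes $75,000, leaving a balance of $1,720,000. Yannick then takes two-fifths of the balance ($688,000), for a total of $763,000. The remaining $1,032,000 passes to the descendants.
The descendants' portion ($1,032,000) is divided into 4 shares of $258,000: Xander, Vance, and Pieter each take $258,000; Aoife's $258,000 share passes to Aoife's issue.
Aoife's share ($258,000) is divided into 2 shares of $129,000: Jana and Thandi each take $129,000.

Yannick: $763,000; Jana: $129,000; Thandi: $129,000; Xander: $258,000; Vance: $258,000; Pieter: $258,000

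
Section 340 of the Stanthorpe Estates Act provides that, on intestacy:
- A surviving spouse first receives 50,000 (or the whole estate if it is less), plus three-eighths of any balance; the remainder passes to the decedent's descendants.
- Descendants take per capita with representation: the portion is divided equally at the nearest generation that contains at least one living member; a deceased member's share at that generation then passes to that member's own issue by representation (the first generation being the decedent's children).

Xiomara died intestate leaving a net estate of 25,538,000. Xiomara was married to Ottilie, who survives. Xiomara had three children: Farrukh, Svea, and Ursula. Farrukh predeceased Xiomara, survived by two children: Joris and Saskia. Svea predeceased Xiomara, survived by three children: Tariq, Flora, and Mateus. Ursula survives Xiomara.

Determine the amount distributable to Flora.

Flora receives 1,770,000.

Ottilie first takes 50,000, leaving a balance of 25,488,000. Ottilie then takes three-eighths of the balance (9,558,000), for a total of 9,608,000. The remaining 15,930,000 passes to the descendants.
The descendants' portion (15,930,000) is divided into 3 shares of 5,310,000: Ursula takes 5,310,000; Farrukh's 5,310,000 share passes to Farrukh's issue; Svea's 5,310,000 share passes to Svea's issue.
Farrukh's share (5,310,000) is divided into 2 shares of 2,655,000: Joris and Saskia each take 2,655,000.
Svea's share (5,310,000) is divided into 3 shares of 1,770,000: Tariq, Flora, and Mateus each take 1,770,000.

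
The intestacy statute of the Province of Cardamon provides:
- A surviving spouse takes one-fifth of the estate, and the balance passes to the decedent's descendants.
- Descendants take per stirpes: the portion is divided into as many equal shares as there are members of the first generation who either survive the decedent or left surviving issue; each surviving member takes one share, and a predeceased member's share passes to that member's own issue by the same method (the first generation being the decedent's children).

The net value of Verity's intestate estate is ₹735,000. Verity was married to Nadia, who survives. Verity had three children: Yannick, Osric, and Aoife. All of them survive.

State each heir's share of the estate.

Nadia: ₹147,000; Yannick: ₹196,000; Osric: ₹196,000; Aoife: ₹196,000

Nadia takes one-fifth of ₹735,000 = ₹147,000. The remaining ₹588,000 passes to the descendants.
The descendants' portion (₹588,000) is divided into 3 shares of ₹196,000: Yannick, Osric, and Aoife each take ₹196,000.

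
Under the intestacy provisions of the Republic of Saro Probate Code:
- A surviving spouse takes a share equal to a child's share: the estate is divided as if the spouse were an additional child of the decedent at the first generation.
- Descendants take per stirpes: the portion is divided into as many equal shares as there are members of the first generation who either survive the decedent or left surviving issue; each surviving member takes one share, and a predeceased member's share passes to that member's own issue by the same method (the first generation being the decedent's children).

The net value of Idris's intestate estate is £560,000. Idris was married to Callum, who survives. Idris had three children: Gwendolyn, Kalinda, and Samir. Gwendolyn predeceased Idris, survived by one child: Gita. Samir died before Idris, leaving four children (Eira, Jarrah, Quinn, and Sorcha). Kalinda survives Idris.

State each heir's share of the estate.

Callum: £140,000; Gita: £140,000; Kalinda: £140,000; Eira: £35,000; Jarrah: £35,000; Quinn: £35,000; Sorcha: £35,000

The spouse counts as an additional share at the children's level, so there are 4 primary shares of £140,000. Callum takes one such share (£140,000).
The children's combined portion (£420,000) is divided into 3 shares of £140,000: Kalinda takes £140,000; Gwendolyn's £140,000 share passes to Gwendolyn's issue; Samir's £140,000 share passes to Samir's issue.
Gwendolyn's share (£140,000) passes entirely to Gita.
Samir's share (£140,000) is divided into 4 shares of £35,000: Eira, Jarrah, Quinn, and Sorcha each take £35,000.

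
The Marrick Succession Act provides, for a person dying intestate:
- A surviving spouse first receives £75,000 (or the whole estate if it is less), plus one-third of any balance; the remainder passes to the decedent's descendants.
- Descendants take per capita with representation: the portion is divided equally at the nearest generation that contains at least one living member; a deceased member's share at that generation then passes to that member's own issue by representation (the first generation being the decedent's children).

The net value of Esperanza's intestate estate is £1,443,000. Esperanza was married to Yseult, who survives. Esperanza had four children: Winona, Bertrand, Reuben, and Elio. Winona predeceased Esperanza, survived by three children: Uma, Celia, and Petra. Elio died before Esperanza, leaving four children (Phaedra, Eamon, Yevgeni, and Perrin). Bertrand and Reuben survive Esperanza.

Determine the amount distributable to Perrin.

Perrin receives £57,000.

Yseult first takes £75,000, leaving a balance of £1,368,000. Yseult then takes one-third of the balance (£456,000), for a total of £531,000. The remaining £912,000 passes to the descendants.
The descendants' portion (£912,000) is divided into 4 shares of £228,000: Bertrand and Reuben each take £228,000; Winona's £228,000 share passes to Winona's issue; Elio's £228,000 share passes to Elio's issue.
Winona's share (£228,000) is divided into 3 shares of £76,000: Uma, Celia, and Petra each take £76,000.
Elio's share (£228,000) is divided into 4 shares of £57,000: Phaedra, Eamon, Yevgeni, and Perrin each take £57,000.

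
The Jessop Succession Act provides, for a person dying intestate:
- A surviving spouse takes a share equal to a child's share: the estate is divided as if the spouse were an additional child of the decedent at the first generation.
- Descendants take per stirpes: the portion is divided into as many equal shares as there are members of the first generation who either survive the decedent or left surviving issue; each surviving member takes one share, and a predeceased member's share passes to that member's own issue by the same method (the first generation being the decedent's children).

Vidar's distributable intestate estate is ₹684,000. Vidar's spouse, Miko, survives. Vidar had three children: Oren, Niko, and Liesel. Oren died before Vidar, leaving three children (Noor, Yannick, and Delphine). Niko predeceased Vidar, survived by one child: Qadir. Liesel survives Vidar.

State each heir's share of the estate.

The spouse counts as an additional share at the children's level, so there are 4 primary shares of ₹171,000. Miko takes one such share (₹171,000).
The children's combined portion (₹513,000) is divided into 3 shares of ₹171,000: Liesel takes ₹171,000; Oren's ₹171,000 share passes to Oren's issue; Niko's ₹171,000 share passes to Niko's issue.
Oren's share (₹171,000) is divided into 3 shares of ₹57,000: Noor, Yannick, and Delphine each take ₹57,000.
Niko's share (₹171,000) passes entirely to Qadir.

Miko: ₹171,000; Noor: ₹57,000; Yannick: ₹57,000; Delphine: ₹57,000; Qadir: ₹171,000; Liesel: ₹171,000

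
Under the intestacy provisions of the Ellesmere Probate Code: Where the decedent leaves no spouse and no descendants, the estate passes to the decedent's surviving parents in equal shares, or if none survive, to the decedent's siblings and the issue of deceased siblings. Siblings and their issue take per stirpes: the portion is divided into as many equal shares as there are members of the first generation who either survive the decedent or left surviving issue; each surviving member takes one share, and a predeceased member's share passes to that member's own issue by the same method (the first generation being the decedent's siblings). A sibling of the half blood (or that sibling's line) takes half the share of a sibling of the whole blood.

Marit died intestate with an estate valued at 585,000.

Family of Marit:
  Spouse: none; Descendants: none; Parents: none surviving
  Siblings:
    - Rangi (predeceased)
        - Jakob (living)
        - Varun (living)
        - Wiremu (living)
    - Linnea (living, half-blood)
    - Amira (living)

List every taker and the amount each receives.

Jakob: 78,000; Varun: 78,000; Wiremu: 78,000; Linnea: 117,000; Amira: 234,000

The entire 585,000 passes to the siblings and their issue.
Counting each half-blood sibling's line as half a unit, there are 5/2 units in 585,000, so one unit is 234,000. Whole-blood lines (Rangi and Amira) take 234,000 each; half-blood lines (Linnea) take 117,000 each.
Rangi's share (234,000) is divided into 3 shares of 78,000: Jakob, Varun, and Wiremu each take 78,000.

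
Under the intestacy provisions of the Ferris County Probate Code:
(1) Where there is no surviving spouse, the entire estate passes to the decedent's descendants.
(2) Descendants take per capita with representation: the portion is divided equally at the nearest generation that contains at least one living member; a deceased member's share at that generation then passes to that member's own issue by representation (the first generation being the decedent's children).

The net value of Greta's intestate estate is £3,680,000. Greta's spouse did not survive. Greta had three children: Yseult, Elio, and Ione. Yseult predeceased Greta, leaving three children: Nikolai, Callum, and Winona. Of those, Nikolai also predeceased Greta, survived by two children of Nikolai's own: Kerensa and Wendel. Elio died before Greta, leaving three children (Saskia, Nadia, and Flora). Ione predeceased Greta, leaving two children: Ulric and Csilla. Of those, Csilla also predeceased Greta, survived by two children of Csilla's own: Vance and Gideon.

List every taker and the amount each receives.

Kerensa: £230,000; Wendel: £230,000; Callum: £460,000; Winona: £460,000; Saskia: £460,000; Nadia: £460,000; Flora: £460,000; Ulric: £460,000; Vance: £230,000; Gideon: £230,000

The entire £3,680,000 passes to the descendants.
No child survives, so the initial division is made at the grandchildren's generation.
That amount (£3,680,000) is divided into 8 shares of £460,000: Callum, Winona, Saskia, Nadia, Flora, and Ulric each take £460,000; Nikolai's £460,000 share passes to Nikolai's issue; Csilla's £460,000 share passes to Csilla's issue.
Nikolai's share (£460,000) is divided into 2 shares of £230,000: Kerensa and Wendel each take £230,000.
Csilla's share (£460,000) is divided into 2 shares of £230,000: Vance and Gideon each take £230,000.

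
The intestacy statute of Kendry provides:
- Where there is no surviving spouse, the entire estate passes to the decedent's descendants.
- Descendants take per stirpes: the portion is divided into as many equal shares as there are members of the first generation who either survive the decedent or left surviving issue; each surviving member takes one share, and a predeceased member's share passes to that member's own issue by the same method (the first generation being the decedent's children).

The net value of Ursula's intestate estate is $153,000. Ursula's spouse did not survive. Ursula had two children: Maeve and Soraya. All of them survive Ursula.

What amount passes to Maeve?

The entire $153,000 passes to the descendants.
That amount ($153,000) is divided into 2 shares of $76,500: Maeve and Soraya each take $76,500.

Maeve receives $76,500.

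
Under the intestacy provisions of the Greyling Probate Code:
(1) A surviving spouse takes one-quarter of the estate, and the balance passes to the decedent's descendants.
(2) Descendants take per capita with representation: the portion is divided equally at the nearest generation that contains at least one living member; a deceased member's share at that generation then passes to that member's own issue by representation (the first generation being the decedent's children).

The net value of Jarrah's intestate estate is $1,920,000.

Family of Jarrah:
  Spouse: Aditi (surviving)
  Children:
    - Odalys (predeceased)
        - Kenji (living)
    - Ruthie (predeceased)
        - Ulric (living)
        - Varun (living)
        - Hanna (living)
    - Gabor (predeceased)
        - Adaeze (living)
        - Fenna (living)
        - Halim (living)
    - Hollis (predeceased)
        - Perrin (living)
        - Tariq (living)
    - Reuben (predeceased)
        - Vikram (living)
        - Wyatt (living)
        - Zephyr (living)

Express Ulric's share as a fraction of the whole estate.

Aditi takes one-quarter of $1,920,000 = $480,000. The remaining $1,440,000 passes to the descendants.
No child survives, so the initial division is made at the grandchildren's generation.
The descendants' portion ($1,440,000) is divided into 12 shares of $120,000: Kenji, Ulric, Varun, Hanna, Adaeze, Fenna, Halim, Perrin, Tariq, Vikram, Wyatt, and Zephyr each take $120,000.

Ulric receives 1/16 of the estate.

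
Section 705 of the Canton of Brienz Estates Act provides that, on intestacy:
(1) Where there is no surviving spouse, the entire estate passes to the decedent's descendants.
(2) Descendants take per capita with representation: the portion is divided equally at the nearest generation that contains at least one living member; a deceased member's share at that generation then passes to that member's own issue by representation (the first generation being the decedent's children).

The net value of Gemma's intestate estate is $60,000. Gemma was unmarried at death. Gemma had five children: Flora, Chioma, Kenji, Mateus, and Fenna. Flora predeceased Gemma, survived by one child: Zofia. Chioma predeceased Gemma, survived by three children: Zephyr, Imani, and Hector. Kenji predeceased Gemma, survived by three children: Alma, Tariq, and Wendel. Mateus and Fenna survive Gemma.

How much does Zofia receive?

The entire $60,000 passes to the descendants.
That amount ($60,000) is divided into 5 shares of $12,000: Mateus and Fenna each take $12,000; Flora's $12,000 share passes to Flora's issue; Chioma's $12,000 share passes to Chioma's issue; Kenji's $12,000 share passes to Kenji's issue.
Flora's share ($12,000) passes entirely to Zofia.
Chioma's share ($12,000) is divided into 3 shares of $4,000: Zephyr, Imani, and Hector each take $4,000.
Kenji's share ($12,000) is divided into 3 shares of $4,000: Alma, Tariq, and Wendel each take $4,000.

Zofia receives $12,000.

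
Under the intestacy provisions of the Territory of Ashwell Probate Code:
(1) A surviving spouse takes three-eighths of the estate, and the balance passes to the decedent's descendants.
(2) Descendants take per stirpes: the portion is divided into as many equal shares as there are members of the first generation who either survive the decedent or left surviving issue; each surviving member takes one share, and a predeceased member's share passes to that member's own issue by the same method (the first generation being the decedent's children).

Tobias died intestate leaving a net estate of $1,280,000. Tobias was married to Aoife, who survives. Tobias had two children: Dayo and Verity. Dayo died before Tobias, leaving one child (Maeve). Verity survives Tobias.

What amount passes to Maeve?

Maeve receives $400,000.

Aoife takes three-eighths of $1,280,000 = $480,000. The remaining $800,000 passes to the descendants.
The descendants' portion ($800,000) is divided into 2 shares of $400,000: Verity takes $400,000; Dayo's $400,000 share passes to Dayo's issue.
Dayo's share ($400,000) passes entirely to Maeve.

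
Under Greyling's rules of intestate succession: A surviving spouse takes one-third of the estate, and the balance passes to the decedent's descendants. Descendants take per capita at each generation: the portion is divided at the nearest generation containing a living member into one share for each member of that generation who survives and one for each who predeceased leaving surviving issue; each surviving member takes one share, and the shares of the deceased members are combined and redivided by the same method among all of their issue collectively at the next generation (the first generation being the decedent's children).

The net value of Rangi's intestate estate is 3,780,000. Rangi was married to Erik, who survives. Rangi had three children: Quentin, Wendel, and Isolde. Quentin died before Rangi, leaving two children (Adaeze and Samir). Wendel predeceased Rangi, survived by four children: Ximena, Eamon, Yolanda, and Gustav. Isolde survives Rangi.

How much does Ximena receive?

Erik takes one-third of 3,780,000 = 1,260,000. The remaining 2,520,000 passes to the descendants.
The descendants' portion (2,520,000) is divided at the children's generation into 3 shares of 840,000. Isolde takes 840,000. The 2 shares of the deceased (Quentin and Wendel) are combined into a pool of 1,680,000.
That pool (1,680,000) is divided at the grandchildren's generation equally among Adaeze, Samir, Ximena, Eamon, Yolanda, and Gustav: 280,000 each.

Ximena receives 280,000.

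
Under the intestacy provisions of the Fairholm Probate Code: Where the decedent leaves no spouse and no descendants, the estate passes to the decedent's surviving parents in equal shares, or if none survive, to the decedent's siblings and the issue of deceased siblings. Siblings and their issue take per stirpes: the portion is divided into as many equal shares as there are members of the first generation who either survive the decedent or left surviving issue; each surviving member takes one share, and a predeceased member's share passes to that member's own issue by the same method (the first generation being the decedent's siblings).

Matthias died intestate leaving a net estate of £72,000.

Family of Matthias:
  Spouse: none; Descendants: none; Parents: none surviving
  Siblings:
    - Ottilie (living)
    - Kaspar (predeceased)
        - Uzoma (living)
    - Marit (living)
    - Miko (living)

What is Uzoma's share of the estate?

The entire £72,000 passes to the siblings and their issue.
That amount (£72,000) is divided into 4 shares of £18,000: Ottilie, Marit, and Miko each take £18,000; Kaspar's £18,000 share passes to Kaspar's issue.
Kaspar's share (£18,000) passes entirely to Uzoma.

Uzoma receives £18,000.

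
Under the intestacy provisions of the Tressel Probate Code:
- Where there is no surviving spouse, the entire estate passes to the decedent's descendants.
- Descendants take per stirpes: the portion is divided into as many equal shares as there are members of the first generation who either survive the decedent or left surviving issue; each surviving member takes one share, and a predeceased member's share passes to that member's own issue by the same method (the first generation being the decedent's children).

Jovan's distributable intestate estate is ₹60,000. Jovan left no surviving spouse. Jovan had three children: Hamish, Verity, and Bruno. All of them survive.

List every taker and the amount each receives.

Hamish: ₹20,000; Verity: ₹20,000; Bruno: ₹20,000

The entire ₹60,000 passes to the descendants.
That amount (₹60,000) is divided into 3 shares of ₹20,000: Hamish, Verity, and Bruno each take ₹20,000.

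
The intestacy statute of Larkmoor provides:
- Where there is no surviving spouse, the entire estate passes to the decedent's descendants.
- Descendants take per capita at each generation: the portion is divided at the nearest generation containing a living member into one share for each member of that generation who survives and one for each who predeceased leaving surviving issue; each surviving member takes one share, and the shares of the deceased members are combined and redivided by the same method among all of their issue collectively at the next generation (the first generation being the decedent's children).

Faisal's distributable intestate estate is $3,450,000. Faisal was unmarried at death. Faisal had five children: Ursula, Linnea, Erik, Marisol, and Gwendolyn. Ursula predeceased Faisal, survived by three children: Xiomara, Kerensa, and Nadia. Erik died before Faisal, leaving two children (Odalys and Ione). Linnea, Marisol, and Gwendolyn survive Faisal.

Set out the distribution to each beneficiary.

The entire $3,450,000 passes to the descendants.
That amount ($3,450,000) is divided at the children's generation into 5 shares of $690,000. Linnea, Marisol, and Gwendolyn each take $690,000. The 2 shares of the deceased (Ursula and Erik) are combined into a pool of $1,380,000.
That pool ($1,380,000) is divided at the grandchildren's generation equally among Xiomara, Kerensa, Nadia, Odalys, and Ione: $276,000 each.

Xiomara: $276,000; Kerensa: $276,000; Nadia: $276,000; Linnea: $690,000; Odalys: $276,000; Ione: $276,000; Marisol: $690,000; Gwendolyn: $690,000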